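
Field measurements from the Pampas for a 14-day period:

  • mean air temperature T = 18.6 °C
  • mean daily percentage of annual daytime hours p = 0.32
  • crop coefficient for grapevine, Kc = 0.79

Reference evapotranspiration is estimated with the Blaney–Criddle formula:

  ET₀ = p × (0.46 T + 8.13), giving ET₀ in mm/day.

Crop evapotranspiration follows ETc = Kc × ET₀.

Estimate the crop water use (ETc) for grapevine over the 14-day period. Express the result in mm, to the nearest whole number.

59 mm

ET₀ = 0.32 × (0.46 × 18.6 + 8.13) = 0.32 × 16.686 = 5.3395 mm/d
ETc = Kc × ET₀ = 0.79 × 5.3395 = 4.2182 mm/d
Over 14 days: 4.2182 × 14 = 59.055 mm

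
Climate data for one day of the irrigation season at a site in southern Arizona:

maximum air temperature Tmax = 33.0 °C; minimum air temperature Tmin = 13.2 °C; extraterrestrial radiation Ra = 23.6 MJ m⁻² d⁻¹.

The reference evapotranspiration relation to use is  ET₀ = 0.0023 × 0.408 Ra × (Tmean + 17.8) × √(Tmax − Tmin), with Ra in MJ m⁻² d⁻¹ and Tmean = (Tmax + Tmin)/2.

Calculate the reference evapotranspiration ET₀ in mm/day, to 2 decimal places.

4.03 mm/day

Tmean = (33.0 + 13.2)/2 = 23.10 °C
0.408 Ra = 0.408 × 23.6 = 9.6288 mm/d equivalent
ET₀ = 0.0023 × 9.6288 × (23.10 + 17.8) × √19.8 = 0.0023 × 9.6288 × 40.90 × 4.4497 = 4.0305 mm/d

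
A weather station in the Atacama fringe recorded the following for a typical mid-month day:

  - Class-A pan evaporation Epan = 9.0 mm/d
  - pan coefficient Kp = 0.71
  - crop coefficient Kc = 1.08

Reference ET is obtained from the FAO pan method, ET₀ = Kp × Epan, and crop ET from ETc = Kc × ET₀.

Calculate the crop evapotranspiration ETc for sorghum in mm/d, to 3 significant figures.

ET₀ = 0.71 × 9.0 = 6.3900 mm/d
ETc = Kc × ET₀ = 1.08 × 6.3900 = 6.9012 mm/d

6.90 mm/d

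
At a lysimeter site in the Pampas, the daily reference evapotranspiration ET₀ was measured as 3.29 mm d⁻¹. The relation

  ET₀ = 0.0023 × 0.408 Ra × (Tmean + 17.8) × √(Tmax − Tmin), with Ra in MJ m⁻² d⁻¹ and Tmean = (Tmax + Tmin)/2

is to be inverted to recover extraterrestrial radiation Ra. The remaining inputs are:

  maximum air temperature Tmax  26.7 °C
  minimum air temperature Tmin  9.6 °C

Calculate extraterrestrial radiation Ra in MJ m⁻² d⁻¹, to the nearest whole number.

24 MJ m⁻² d⁻¹

Tmean = (26.7+9.6)/2 = 18.15 °C; ΔT = 17.1
Ra = ET₀ / [0.0023 × 0.408 × (Tmean+17.8) × √ΔT]
   = 3.29 / (0.0023 × 0.408 × 35.95 × 4.1352) = 23.584 MJ m⁻² d⁻¹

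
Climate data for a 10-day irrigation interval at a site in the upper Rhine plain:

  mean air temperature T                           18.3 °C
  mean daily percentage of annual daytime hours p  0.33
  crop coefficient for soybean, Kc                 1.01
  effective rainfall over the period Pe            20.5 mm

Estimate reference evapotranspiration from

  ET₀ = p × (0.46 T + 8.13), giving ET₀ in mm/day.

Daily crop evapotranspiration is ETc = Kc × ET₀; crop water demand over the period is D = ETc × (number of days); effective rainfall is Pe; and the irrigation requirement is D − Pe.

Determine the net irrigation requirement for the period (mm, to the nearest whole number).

35 mm

ET₀ = 0.33 × (0.46 × 18.3 + 8.13) = 0.33 × 16.548 = 5.4608 mm/d
ETc = Kc × ET₀ = 1.01 × 5.4608 = 5.5154 mm/d
Crop demand D = ETc × 10 d = 5.5154 × 10 = 55.154 mm
D − Pe = 55.154 − 20.5 = 34.654 mm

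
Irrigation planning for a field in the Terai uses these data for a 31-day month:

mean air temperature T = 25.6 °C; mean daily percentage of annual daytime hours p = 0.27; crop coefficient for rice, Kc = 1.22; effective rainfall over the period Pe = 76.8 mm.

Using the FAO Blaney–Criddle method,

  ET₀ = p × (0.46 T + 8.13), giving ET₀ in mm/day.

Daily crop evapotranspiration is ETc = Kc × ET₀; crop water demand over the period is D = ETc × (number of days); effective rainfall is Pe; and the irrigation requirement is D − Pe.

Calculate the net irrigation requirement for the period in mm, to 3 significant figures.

ET₀ = 0.27 × (0.46 × 25.6 + 8.13) = 0.27 × 19.906 = 5.3746 mm/d
ETc = Kc × ET₀ = 1.22 × 5.3746 = 6.5570 mm/d
Crop demand D = ETc × 31 d = 6.5570 × 31 = 203.267 mm
D − Pe = 203.267 − 76.8 = 126.467 mm

126 mm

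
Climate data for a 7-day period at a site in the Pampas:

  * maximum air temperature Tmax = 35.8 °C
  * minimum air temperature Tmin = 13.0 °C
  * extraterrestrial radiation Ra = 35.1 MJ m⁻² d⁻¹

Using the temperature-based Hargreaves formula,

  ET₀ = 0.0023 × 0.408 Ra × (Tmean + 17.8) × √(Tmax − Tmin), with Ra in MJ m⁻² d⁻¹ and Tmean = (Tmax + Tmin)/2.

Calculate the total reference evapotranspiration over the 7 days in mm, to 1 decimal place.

Tmean = (35.8 + 13.0)/2 = 24.40 °C
0.408 Ra = 0.408 × 35.1 = 14.3208 mm/d equivalent
ET₀ = 0.0023 × 14.3208 × (24.40 + 17.8) × √22.8 = 0.0023 × 14.3208 × 42.20 × 4.7749 = 6.6370 mm/d
Over 7 days: 6.6370 × 7 = 46.459 mm

46.5 mm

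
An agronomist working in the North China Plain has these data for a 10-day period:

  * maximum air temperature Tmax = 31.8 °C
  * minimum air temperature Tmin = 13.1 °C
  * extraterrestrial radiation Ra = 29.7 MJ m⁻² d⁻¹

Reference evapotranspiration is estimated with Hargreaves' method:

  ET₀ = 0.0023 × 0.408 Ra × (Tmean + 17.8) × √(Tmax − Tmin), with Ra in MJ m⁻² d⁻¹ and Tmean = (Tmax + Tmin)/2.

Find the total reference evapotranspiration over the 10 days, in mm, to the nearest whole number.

49 mm

Tmean = (31.8 + 13.1)/2 = 22.45 °C
0.408 Ra = 0.408 × 29.7 = 12.1176 mm/d equivalent
ET₀ = 0.0023 × 12.1176 × (22.45 + 17.8) × √18.7 = 0.0023 × 12.1176 × 40.25 × 4.3243 = 4.8509 mm/d
Over 10 days: 4.8509 × 10 = 48.509 mm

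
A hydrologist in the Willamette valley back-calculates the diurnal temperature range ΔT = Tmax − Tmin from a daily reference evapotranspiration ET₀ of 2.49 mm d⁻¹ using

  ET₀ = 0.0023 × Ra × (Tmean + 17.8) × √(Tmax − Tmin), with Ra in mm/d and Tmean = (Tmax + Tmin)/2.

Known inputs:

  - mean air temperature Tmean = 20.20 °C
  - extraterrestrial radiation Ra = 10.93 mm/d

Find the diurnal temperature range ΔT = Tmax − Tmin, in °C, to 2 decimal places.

6.79 °C

√ΔT = ET₀ / [0.0023 × Ra × (Tmean+17.8)] = 2.49 / (0.0023 × 10.93 × 38.00) = 2.6066
ΔT = 2.6066² = 6.794 °C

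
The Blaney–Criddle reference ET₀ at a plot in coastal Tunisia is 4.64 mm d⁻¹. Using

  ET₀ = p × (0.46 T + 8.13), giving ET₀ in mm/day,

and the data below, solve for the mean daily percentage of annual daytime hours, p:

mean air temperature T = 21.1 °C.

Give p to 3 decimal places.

0.260

p = ET₀ / (0.46 T + 8.13) = 4.64 / (0.46 × 21.1 + 8.13) = 4.64 / 17.836 = 0.2601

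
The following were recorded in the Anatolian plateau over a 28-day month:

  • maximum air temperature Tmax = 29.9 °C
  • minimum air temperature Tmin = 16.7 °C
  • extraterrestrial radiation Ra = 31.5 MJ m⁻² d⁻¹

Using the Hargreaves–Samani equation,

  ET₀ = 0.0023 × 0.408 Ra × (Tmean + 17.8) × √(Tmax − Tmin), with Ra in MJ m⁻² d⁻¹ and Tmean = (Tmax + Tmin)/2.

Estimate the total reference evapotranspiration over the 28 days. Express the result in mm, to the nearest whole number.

124 mm

Tmean = (29.9 + 16.7)/2 = 23.30 °C
0.408 Ra = 0.408 × 31.5 = 12.8520 mm/d equivalent
ET₀ = 0.0023 × 12.8520 × (23.30 + 17.8) × √13.2 = 0.0023 × 12.8520 × 41.10 × 3.6332 = 4.4140 mm/d
Over 28 days: 4.4140 × 28 = 123.592 mm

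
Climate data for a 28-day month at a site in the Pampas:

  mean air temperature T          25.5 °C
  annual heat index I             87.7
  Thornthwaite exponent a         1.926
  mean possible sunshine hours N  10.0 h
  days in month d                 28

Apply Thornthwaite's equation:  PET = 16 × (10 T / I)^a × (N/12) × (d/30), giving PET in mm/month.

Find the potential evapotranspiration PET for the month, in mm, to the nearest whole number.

10T/I = 10 × 25.5 / 87.7 = 2.9076
(10T/I)^a = 2.9076^1.926 = 7.8121
Uncorrected PET = 16 × 7.8121 = 124.994 mm
Correction = (N/12)(d/30) = (10.0/12)(28/30) = 0.7778
PET = 124.994 × 0.7778 = 97.220 mm/month

97 mm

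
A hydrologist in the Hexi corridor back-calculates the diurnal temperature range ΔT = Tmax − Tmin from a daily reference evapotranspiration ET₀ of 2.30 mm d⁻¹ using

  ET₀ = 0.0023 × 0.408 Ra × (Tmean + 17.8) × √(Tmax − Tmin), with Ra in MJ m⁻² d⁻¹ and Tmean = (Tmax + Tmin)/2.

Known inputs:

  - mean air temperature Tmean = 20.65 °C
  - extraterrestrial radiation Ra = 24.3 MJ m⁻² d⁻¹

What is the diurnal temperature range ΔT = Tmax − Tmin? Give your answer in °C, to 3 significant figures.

6.88 °C

√ΔT = ET₀ / [0.0023 × 0.408 × Ra × (Tmean+17.8)] = 2.30 / (0.0023 × 9.9144 × 38.45) = 2.6232
ΔT = 2.6232² = 6.881 °C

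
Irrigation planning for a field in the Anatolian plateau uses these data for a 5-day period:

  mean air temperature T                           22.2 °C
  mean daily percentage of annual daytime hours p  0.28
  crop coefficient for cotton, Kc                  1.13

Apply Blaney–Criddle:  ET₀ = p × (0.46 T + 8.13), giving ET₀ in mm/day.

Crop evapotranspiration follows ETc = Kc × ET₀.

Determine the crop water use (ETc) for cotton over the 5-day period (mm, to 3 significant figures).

29.0 mm

ET₀ = 0.28 × (0.46 × 22.2 + 8.13) = 0.28 × 18.342 = 5.1358 mm/d
ETc = Kc × ET₀ = 1.13 × 5.1358 = 5.8035 mm/d
Over 5 days: 5.8035 × 5 = 29.018 mm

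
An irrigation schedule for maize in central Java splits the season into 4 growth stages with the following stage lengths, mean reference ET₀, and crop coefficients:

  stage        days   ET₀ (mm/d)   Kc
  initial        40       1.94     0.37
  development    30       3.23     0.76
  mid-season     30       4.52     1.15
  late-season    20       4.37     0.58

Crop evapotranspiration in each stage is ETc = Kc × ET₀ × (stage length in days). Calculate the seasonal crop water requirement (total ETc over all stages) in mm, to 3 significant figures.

initial: 0.37 × 1.94 × 40 = 28.71 mm
development: 0.76 × 3.23 × 30 = 73.64 mm
mid-season: 1.15 × 4.52 × 30 = 155.94 mm
late-season: 0.58 × 4.37 × 20 = 50.69 mm
Seasonal total = 308.98 mm

309 mm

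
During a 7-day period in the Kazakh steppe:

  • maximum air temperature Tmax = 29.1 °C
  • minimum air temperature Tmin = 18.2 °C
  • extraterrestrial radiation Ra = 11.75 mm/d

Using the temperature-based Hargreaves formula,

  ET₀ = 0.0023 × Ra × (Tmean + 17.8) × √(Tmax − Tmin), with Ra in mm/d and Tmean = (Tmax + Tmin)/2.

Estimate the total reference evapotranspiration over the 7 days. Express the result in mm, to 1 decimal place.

Tmean = (29.1 + 18.2)/2 = 23.65 °C
ET₀ = 0.0023 × 11.75 × (23.65 + 17.8) × √10.9 = 0.0023 × 11.75 × 41.45 × 3.3015 = 3.6983 mm/d
Over 7 days: 3.6983 × 7 = 25.888 mm

25.9 mm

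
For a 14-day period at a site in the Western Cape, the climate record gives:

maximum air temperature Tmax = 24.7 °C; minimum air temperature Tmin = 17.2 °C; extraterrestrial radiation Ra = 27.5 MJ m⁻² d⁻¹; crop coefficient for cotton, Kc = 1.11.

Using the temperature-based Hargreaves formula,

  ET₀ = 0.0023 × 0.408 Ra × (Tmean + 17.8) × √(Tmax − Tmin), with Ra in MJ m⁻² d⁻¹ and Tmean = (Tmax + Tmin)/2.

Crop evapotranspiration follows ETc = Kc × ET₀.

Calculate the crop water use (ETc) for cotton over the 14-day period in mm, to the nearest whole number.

Tmean = (24.7 + 17.2)/2 = 20.95 °C
0.408 Ra = 0.408 × 27.5 = 11.2200 mm/d equivalent
ET₀ = 0.0023 × 11.2200 × (20.95 + 17.8) × √7.5 = 0.0023 × 11.2200 × 38.75 × 2.7386 = 2.7386 mm/d
ETc = Kc × ET₀ = 1.11 × 2.7386 = 3.0398 mm/d
Over 14 days: 3.0398 × 14 = 42.557 mm

43 mm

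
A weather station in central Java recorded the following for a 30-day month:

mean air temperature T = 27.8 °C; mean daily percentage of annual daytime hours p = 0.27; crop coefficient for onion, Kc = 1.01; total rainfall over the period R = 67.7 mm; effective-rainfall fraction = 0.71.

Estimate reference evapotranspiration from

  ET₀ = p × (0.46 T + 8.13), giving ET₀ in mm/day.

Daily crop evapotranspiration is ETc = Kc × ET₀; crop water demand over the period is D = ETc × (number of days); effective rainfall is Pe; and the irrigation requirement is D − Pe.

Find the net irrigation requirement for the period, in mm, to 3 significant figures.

ET₀ = 0.27 × (0.46 × 27.8 + 8.13) = 0.27 × 20.918 = 5.6479 mm/d
ETc = Kc × ET₀ = 1.01 × 5.6479 = 5.7044 mm/d
Crop demand D = ETc × 30 d = 5.7044 × 30 = 171.132 mm
Pe = 0.71 × 67.7 = 48.067 mm
D − Pe = 171.132 − 48.067 = 123.065 mm

123 mm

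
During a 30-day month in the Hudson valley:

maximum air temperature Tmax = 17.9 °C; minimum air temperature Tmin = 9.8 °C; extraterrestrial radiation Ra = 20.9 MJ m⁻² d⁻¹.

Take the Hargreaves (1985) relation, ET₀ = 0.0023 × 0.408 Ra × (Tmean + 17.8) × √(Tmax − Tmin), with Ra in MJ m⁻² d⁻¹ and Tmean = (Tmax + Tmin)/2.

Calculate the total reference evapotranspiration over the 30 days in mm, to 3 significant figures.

53.0 mm

Tmean = (17.9 + 9.8)/2 = 13.85 °C
0.408 Ra = 0.408 × 20.9 = 8.5272 mm/d equivalent
ET₀ = 0.0023 × 8.5272 × (13.85 + 17.8) × √8.1 = 0.0023 × 8.5272 × 31.65 × 2.8460 = 1.7666 mm/d
Over 30 days: 1.7666 × 30 = 52.998 mm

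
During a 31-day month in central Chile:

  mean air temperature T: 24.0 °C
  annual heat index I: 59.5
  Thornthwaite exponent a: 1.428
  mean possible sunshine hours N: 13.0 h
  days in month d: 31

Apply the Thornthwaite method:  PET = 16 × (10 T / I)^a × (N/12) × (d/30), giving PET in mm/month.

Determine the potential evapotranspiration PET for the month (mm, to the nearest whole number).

10T/I = 10 × 24.0 / 59.5 = 4.0336
(10T/I)^a = 4.0336^1.428 = 7.3271
Uncorrected PET = 16 × 7.3271 = 117.234 mm
Correction = (N/12)(d/30) = (13.0/12)(31/30) = 1.1194
PET = 117.234 × 1.1194 = 131.232 mm/month

131 mm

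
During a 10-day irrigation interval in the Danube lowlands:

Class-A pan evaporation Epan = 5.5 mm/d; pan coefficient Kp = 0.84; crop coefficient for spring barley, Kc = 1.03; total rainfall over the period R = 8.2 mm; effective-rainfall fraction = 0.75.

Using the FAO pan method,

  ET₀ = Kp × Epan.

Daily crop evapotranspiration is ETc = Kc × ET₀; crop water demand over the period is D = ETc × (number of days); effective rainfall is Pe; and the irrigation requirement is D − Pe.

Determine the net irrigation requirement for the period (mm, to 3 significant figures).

ET₀ = 0.84 × 5.5 = 4.6200 mm/d
ETc = Kc × ET₀ = 1.03 × 4.6200 = 4.7586 mm/d
Crop demand D = ETc × 10 d = 4.7586 × 10 = 47.586 mm
Pe = 0.75 × 8.2 = 6.150 mm
D − Pe = 47.586 − 6.150 = 41.436 mm

41.4 mm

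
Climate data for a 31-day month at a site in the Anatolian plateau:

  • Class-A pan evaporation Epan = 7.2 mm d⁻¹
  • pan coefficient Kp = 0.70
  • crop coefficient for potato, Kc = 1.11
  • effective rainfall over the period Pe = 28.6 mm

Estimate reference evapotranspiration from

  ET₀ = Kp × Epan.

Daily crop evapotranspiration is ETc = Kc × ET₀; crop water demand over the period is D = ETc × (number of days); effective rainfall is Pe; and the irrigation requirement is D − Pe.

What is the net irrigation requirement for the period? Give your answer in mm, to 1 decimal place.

144.8 mm

ET₀ = 0.70 × 7.2 = 5.0400 mm/d
ETc = Kc × ET₀ = 1.11 × 5.0400 = 5.5944 mm/d
Crop demand D = ETc × 31 d = 5.5944 × 31 = 173.426 mm
D − Pe = 173.426 − 28.6 = 144.826 mm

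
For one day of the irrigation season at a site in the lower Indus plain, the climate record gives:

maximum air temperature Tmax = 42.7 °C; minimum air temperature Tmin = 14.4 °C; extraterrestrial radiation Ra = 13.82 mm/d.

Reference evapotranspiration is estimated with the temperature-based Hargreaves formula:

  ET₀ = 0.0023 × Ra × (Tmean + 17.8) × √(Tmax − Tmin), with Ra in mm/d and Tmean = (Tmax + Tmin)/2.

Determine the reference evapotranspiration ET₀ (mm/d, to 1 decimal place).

7.8 mm/d

Tmean = (42.7 + 14.4)/2 = 28.55 °C
ET₀ = 0.0023 × 13.82 × (28.55 + 17.8) × √28.3 = 0.0023 × 13.82 × 46.35 × 5.3198 = 7.8376 mm/d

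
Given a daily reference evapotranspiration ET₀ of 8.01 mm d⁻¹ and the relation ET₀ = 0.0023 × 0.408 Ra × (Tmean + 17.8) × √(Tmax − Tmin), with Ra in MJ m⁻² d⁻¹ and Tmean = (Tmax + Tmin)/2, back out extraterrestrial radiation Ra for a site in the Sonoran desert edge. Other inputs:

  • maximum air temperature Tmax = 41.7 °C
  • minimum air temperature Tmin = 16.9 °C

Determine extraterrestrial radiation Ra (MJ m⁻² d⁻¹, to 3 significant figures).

36.4 MJ m⁻² d⁻¹

Tmean = (41.7+16.9)/2 = 29.30 °C; ΔT = 24.8
Ra = ET₀ / [0.0023 × 0.408 × (Tmean+17.8) × √ΔT]
   = 8.01 / (0.0023 × 0.408 × 47.10 × 4.9800) = 36.391 MJ m⁻² d⁻¹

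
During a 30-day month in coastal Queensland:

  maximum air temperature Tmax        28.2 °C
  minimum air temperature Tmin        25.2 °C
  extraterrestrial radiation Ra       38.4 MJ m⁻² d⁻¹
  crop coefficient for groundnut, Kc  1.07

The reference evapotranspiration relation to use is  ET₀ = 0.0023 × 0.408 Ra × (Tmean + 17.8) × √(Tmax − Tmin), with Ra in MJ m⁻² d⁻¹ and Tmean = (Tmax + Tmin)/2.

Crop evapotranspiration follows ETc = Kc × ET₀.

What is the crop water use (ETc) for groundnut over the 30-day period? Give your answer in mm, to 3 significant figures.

89.2 mm

Tmean = (28.2 + 25.2)/2 = 26.70 °C
0.408 Ra = 0.408 × 38.4 = 15.6672 mm/d equivalent
ET₀ = 0.0023 × 15.6672 × (26.70 + 17.8) × √3.0 = 0.0023 × 15.6672 × 44.50 × 1.7321 = 2.7775 mm/d
ETc = Kc × ET₀ = 1.07 × 2.7775 = 2.9719 mm/d
Over 30 days: 2.9719 × 30 = 89.157 mm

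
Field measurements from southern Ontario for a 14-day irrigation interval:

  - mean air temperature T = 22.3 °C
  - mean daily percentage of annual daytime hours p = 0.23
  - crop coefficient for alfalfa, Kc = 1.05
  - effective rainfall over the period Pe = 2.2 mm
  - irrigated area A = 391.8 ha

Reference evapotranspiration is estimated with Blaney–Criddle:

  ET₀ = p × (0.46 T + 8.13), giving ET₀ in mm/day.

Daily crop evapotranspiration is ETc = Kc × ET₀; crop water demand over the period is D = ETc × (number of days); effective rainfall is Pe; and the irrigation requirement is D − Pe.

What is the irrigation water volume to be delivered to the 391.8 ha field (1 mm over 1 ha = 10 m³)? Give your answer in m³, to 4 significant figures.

ET₀ = 0.23 × (0.46 × 22.3 + 8.13) = 0.23 × 18.388 = 4.2292 mm/d
ETc = Kc × ET₀ = 1.05 × 4.2292 = 4.4407 mm/d
Crop demand D = ETc × 14 d = 4.4407 × 14 = 62.170 mm
D − Pe = 62.170 − 2.2 = 59.970 mm
Volume = 59.970 mm × 391.8 ha × 10 = 234962.5 m³

235000 m³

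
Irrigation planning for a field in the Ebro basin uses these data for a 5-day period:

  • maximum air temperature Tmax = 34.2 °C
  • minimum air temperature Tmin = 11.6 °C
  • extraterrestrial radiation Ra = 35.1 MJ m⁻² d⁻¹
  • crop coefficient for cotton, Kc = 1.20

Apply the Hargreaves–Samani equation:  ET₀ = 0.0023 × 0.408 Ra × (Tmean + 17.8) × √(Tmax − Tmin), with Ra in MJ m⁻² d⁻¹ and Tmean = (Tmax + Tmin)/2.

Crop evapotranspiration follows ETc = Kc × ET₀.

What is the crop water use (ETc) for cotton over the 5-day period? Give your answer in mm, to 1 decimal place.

Tmean = (34.2 + 11.6)/2 = 22.90 °C
0.408 Ra = 0.408 × 35.1 = 14.3208 mm/d equivalent
ET₀ = 0.0023 × 14.3208 × (22.90 + 17.8) × √22.6 = 0.0023 × 14.3208 × 40.70 × 4.7539 = 6.3729 mm/d
ETc = Kc × ET₀ = 1.20 × 6.3729 = 7.6475 mm/d
Over 5 days: 7.6475 × 5 = 38.238 mm

38.2 mm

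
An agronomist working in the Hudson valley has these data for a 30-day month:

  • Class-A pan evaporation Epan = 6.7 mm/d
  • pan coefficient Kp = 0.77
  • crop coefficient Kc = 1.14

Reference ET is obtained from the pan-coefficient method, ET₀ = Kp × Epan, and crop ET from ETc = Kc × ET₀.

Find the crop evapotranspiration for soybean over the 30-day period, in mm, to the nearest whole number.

176 mm

ET₀ = 0.77 × 6.7 = 5.1590 mm/d
ETc = Kc × ET₀ = 1.14 × 5.1590 = 5.8813 mm/d
Over 30 days: 5.8813 × 30 = 176.439 mm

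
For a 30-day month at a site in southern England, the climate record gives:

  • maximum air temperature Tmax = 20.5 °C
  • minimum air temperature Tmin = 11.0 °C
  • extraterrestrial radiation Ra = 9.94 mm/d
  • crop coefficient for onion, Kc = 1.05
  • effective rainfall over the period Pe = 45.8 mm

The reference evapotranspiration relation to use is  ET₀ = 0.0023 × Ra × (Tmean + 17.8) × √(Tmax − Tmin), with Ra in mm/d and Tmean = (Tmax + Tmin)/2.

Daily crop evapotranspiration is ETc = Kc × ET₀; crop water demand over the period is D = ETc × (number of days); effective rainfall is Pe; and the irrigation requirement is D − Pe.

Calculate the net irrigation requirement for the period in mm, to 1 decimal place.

Tmean = (20.5 + 11.0)/2 = 15.75 °C
ET₀ = 0.0023 × 9.94 × (15.75 + 17.8) × √9.5 = 0.0023 × 9.94 × 33.55 × 3.0822 = 2.3641 mm/d
ETc = Kc × ET₀ = 1.05 × 2.3641 = 2.4823 mm/d
Crop demand D = ETc × 30 d = 2.4823 × 30 = 74.469 mm
D − Pe = 74.469 − 45.8 = 28.669 mm

28.7 mm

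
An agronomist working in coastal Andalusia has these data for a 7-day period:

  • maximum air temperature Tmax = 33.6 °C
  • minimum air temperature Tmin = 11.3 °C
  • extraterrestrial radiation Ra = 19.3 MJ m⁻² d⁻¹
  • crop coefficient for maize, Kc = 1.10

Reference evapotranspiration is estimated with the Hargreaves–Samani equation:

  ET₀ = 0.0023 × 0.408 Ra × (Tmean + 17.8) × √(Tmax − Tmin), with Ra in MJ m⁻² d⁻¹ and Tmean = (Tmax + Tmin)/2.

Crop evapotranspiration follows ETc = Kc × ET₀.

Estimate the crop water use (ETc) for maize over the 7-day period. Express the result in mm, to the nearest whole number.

Tmean = (33.6 + 11.3)/2 = 22.45 °C
0.408 Ra = 0.408 × 19.3 = 7.8744 mm/d equivalent
ET₀ = 0.0023 × 7.8744 × (22.45 + 17.8) × √22.3 = 0.0023 × 7.8744 × 40.25 × 4.7223 = 3.4424 mm/d
ETc = Kc × ET₀ = 1.10 × 3.4424 = 3.7866 mm/d
Over 7 days: 3.7866 × 7 = 26.506 mm

27 mm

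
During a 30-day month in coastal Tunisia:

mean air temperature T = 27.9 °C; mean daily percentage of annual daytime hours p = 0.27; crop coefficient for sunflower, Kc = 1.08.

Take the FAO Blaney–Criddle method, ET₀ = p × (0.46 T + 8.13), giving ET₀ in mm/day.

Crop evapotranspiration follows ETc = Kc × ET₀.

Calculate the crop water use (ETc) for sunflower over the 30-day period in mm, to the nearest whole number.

183 mm

ET₀ = 0.27 × (0.46 × 27.9 + 8.13) = 0.27 × 20.964 = 5.6603 mm/d
ETc = Kc × ET₀ = 1.08 × 5.6603 = 6.1131 mm/d
Over 30 days: 6.1131 × 30 = 183.393 mm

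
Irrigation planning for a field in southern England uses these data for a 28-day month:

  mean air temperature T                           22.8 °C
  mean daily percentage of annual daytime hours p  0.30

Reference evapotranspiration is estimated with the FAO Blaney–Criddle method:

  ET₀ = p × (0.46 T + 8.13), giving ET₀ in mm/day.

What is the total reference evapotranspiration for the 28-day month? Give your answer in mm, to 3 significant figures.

156 mm

ET₀ = 0.30 × (0.46 × 22.8 + 8.13) = 0.30 × 18.618 = 5.5854 mm/d
Monthly total = 5.5854 × 28 = 156.391 mm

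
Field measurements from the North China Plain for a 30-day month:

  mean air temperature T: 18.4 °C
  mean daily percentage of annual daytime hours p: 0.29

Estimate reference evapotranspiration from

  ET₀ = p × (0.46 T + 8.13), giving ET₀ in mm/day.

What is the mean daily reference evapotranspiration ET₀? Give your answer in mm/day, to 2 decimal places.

ET₀ = 0.29 × (0.46 × 18.4 + 8.13) = 0.29 × 16.594 = 4.8123 mm/d

4.81 mm/day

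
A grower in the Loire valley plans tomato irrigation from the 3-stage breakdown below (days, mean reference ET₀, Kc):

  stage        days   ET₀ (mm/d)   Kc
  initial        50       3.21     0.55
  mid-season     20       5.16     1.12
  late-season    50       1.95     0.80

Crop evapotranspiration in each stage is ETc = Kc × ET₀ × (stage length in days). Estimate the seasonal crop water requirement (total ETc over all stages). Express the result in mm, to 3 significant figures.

initial: 0.55 × 3.21 × 50 = 88.28 mm
mid-season: 1.12 × 5.16 × 20 = 115.58 mm
late-season: 0.80 × 1.95 × 50 = 78.00 mm
Seasonal total = 281.86 mm

282 mm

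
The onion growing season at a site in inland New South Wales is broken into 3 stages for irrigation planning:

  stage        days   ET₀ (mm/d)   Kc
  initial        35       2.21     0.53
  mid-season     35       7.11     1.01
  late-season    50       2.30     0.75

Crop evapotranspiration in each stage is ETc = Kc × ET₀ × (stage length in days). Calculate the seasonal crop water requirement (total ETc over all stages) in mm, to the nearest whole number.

379 mm

initial: 0.53 × 2.21 × 35 = 41.00 mm
mid-season: 1.01 × 7.11 × 35 = 251.34 mm
late-season: 0.75 × 2.30 × 50 = 86.25 mm
Seasonal total = 378.59 mm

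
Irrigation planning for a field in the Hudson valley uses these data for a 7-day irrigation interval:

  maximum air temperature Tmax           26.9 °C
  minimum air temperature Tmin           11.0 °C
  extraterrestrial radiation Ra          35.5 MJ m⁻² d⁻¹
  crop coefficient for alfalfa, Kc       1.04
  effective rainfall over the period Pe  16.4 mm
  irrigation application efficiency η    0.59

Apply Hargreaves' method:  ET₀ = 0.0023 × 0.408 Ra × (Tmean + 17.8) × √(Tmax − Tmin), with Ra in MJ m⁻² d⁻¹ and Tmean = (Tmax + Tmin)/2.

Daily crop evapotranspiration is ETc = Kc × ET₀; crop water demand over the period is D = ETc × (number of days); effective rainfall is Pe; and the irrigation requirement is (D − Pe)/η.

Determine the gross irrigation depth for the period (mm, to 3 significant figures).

32.4 mm

Tmean = (26.9 + 11.0)/2 = 18.95 °C
0.408 Ra = 0.408 × 35.5 = 14.4840 mm/d equivalent
ET₀ = 0.0023 × 14.4840 × (18.95 + 17.8) × √15.9 = 0.0023 × 14.4840 × 36.75 × 3.9875 = 4.8817 mm/d
ETc = Kc × ET₀ = 1.04 × 4.8817 = 5.0770 mm/d
Crop demand D = ETc × 7 d = 5.0770 × 7 = 35.539 mm
D − Pe = 35.539 − 16.4 = 19.139 mm
Gross irrigation = 19.139 / 0.59 = 32.439 mm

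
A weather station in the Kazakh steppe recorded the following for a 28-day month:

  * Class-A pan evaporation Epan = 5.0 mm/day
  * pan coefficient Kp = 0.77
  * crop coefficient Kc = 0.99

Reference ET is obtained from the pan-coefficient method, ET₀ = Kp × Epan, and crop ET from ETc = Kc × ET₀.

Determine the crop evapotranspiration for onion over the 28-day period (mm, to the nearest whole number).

107 mm

ET₀ = 0.77 × 5.0 = 3.8500 mm/d
ETc = Kc × ET₀ = 0.99 × 3.8500 = 3.8115 mm/d
Over 28 days: 3.8115 × 28 = 106.722 mm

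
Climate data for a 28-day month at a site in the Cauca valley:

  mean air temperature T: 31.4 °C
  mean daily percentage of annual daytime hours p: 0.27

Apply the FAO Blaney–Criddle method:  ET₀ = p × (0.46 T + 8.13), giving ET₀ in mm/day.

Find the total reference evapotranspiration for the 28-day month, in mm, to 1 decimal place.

170.7 mm

ET₀ = 0.27 × (0.46 × 31.4 + 8.13) = 0.27 × 22.574 = 6.0950 mm/d
Monthly total = 6.0950 × 28 = 170.660 mm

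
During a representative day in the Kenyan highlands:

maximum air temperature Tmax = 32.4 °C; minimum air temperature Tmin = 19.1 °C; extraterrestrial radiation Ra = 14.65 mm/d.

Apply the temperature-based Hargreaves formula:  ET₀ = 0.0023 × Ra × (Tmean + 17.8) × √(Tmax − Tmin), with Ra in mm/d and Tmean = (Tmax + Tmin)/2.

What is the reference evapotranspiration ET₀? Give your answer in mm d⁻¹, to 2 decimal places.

Tmean = (32.4 + 19.1)/2 = 25.75 °C
ET₀ = 0.0023 × 14.65 × (25.75 + 17.8) × √13.3 = 0.0023 × 14.65 × 43.55 × 3.6469 = 5.3515 mm/d

5.35 mm d⁻¹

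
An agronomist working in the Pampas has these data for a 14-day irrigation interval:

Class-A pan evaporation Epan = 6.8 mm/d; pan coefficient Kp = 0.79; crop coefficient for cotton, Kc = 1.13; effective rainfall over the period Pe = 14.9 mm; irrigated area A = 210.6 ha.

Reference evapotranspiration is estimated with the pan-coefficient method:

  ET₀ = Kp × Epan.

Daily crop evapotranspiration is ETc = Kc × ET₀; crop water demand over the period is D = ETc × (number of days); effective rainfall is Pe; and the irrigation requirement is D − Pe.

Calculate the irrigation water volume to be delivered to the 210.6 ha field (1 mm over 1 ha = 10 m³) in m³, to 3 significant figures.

ET₀ = 0.79 × 6.8 = 5.3720 mm/d
ETc = Kc × ET₀ = 1.13 × 5.3720 = 6.0704 mm/d
Crop demand D = ETc × 14 d = 6.0704 × 14 = 84.986 mm
D − Pe = 84.986 − 14.9 = 70.086 mm
Volume = 70.086 mm × 210.6 ha × 10 = 147601.1 m³

148000 m³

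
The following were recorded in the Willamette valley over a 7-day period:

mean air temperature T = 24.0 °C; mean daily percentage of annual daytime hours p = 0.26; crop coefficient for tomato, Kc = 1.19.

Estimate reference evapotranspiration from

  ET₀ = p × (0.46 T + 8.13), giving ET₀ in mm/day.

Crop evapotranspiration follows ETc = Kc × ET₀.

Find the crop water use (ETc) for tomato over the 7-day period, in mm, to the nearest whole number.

42 mm

ET₀ = 0.26 × (0.46 × 24.0 + 8.13) = 0.26 × 19.170 = 4.9842 mm/d
ETc = Kc × ET₀ = 1.19 × 4.9842 = 5.9312 mm/d
Over 7 days: 5.9312 × 7 = 41.518 mm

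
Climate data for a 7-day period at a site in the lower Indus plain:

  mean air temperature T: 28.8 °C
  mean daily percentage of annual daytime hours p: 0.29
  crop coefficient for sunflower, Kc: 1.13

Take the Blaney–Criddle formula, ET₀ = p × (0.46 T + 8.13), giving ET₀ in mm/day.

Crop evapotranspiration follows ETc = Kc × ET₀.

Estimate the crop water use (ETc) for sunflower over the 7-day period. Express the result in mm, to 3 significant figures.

49.0 mm

ET₀ = 0.29 × (0.46 × 28.8 + 8.13) = 0.29 × 21.378 = 6.1996 mm/d
ETc = Kc × ET₀ = 1.13 × 6.1996 = 7.0055 mm/d
Over 7 days: 7.0055 × 7 = 49.039 mm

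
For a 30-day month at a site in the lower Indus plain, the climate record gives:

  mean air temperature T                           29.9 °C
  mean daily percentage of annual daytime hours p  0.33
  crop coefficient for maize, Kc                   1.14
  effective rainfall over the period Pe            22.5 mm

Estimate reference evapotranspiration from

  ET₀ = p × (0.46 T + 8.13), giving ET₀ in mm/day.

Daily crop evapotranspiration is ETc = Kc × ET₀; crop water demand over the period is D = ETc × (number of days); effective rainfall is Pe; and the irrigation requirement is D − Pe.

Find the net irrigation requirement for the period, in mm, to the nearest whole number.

ET₀ = 0.33 × (0.46 × 29.9 + 8.13) = 0.33 × 21.884 = 7.2217 mm/d
ETc = Kc × ET₀ = 1.14 × 7.2217 = 8.2327 mm/d
Crop demand D = ETc × 30 d = 8.2327 × 30 = 246.981 mm
D − Pe = 246.981 − 22.5 = 224.481 mm

224 mm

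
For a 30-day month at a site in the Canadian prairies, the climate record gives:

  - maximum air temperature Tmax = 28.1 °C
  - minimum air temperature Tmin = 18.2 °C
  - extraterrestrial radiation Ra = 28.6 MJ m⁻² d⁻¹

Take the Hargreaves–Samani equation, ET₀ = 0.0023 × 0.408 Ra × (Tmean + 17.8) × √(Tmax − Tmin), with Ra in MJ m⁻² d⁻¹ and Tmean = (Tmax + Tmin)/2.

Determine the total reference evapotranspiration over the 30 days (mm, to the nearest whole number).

104 mm

Tmean = (28.1 + 18.2)/2 = 23.15 °C
0.408 Ra = 0.408 × 28.6 = 11.6688 mm/d equivalent
ET₀ = 0.0023 × 11.6688 × (23.15 + 17.8) × √9.9 = 0.0023 × 11.6688 × 40.95 × 3.1464 = 3.4580 mm/d
Over 30 days: 3.4580 × 30 = 103.740 mm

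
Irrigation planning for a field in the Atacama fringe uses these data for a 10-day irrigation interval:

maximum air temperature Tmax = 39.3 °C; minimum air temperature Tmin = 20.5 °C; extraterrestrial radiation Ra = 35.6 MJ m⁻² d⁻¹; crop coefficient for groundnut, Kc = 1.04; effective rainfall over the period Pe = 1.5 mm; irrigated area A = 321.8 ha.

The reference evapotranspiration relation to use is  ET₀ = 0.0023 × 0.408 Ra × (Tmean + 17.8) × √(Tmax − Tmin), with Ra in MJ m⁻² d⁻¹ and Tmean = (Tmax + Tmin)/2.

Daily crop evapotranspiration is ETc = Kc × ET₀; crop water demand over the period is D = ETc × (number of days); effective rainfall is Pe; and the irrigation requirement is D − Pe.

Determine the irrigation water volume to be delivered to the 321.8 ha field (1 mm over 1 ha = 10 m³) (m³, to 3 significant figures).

226000 m³

Tmean = (39.3 + 20.5)/2 = 29.90 °C
0.408 Ra = 0.408 × 35.6 = 14.5248 mm/d equivalent
ET₀ = 0.0023 × 14.5248 × (29.90 + 17.8) × √18.8 = 0.0023 × 14.5248 × 47.70 × 4.3359 = 6.9093 mm/d
ETc = Kc × ET₀ = 1.04 × 6.9093 = 7.1857 mm/d
Crop demand D = ETc × 10 d = 7.1857 × 10 = 71.857 mm
D − Pe = 71.857 − 1.5 = 70.357 mm
Volume = 70.357 mm × 321.8 ha × 10 = 226408.8 m³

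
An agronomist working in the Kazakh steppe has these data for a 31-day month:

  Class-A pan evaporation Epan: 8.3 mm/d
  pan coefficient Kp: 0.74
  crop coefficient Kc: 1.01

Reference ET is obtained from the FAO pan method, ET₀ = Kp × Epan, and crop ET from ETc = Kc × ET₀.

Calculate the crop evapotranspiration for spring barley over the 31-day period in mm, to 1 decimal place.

ET₀ = 0.74 × 8.3 = 6.1420 mm/d
ETc = Kc × ET₀ = 1.01 × 6.1420 = 6.2034 mm/d
Over 31 days: 6.2034 × 31 = 192.305 mm

192.3 mm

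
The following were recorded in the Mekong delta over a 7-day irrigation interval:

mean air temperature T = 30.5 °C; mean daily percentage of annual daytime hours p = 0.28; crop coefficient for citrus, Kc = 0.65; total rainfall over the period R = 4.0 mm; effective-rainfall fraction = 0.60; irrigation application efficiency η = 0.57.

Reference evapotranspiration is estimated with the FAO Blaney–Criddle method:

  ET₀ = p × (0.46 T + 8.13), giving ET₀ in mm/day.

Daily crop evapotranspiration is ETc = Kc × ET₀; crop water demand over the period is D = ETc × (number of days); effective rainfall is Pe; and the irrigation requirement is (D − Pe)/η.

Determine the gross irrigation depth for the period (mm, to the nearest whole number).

45 mm

ET₀ = 0.28 × (0.46 × 30.5 + 8.13) = 0.28 × 22.160 = 6.2048 mm/d
ETc = Kc × ET₀ = 0.65 × 6.2048 = 4.0331 mm/d
Crop demand D = ETc × 7 d = 4.0331 × 7 = 28.232 mm
Pe = 0.60 × 4.0 = 2.400 mm
D − Pe = 28.232 − 2.400 = 25.832 mm
Gross irrigation = 25.832 / 0.57 = 45.319 mm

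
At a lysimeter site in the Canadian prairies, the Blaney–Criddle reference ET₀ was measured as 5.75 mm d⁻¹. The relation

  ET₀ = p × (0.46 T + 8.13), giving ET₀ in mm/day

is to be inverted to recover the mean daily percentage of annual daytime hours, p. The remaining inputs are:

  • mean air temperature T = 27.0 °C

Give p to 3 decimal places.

0.280

p = ET₀ / (0.46 T + 8.13) = 5.75 / (0.46 × 27.0 + 8.13) = 5.75 / 20.550 = 0.2798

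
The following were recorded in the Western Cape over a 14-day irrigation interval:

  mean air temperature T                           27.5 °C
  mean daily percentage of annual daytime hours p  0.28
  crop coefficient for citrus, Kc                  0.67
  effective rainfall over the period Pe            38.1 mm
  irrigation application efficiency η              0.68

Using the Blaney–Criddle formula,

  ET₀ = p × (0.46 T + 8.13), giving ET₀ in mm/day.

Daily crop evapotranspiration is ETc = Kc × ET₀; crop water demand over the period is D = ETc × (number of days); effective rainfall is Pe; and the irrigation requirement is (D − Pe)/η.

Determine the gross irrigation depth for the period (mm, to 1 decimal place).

ET₀ = 0.28 × (0.46 × 27.5 + 8.13) = 0.28 × 20.780 = 5.8184 mm/d
ETc = Kc × ET₀ = 0.67 × 5.8184 = 3.8983 mm/d
Crop demand D = ETc × 14 d = 3.8983 × 14 = 54.576 mm
D − Pe = 54.576 − 38.1 = 16.476 mm
Gross irrigation = 16.476 / 0.68 = 24.229 mm

24.2 mm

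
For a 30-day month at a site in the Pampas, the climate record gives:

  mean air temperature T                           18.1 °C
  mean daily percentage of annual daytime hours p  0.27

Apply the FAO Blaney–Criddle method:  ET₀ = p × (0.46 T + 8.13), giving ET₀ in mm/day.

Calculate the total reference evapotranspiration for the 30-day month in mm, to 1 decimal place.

133.3 mm

ET₀ = 0.27 × (0.46 × 18.1 + 8.13) = 0.27 × 16.456 = 4.4431 mm/d
Monthly total = 4.4431 × 30 = 133.293 mm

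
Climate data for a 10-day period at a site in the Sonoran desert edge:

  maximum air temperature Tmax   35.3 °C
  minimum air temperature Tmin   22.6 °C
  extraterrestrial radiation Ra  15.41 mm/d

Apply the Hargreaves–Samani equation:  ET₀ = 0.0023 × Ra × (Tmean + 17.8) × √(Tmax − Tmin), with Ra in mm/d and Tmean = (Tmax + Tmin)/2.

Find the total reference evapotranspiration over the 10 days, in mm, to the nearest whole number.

59 mm

Tmean = (35.3 + 22.6)/2 = 28.95 °C
ET₀ = 0.0023 × 15.41 × (28.95 + 17.8) × √12.7 = 0.0023 × 15.41 × 46.75 × 3.5637 = 5.9049 mm/d
Over 10 days: 5.9049 × 10 = 59.049 mm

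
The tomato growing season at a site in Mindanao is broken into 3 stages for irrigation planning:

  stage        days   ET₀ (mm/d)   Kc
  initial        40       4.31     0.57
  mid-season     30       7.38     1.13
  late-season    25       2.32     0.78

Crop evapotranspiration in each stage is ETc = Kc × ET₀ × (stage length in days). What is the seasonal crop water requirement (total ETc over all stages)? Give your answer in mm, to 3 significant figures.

394 mm

initial: 0.57 × 4.31 × 40 = 98.27 mm
mid-season: 1.13 × 7.38 × 30 = 250.18 mm
late-season: 0.78 × 2.32 × 25 = 45.24 mm
Seasonal total = 393.69 mm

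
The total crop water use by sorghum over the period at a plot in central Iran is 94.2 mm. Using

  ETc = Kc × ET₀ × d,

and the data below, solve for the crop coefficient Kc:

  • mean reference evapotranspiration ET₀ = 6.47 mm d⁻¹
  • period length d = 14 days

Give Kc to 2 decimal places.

1.04

ETc = Kc × ET₀ × d  ⇒  Kc = ETc / (ET₀ × d)
Kc = 94.2 / (6.47 × 14) = 94.2 / 90.58 = 1.0400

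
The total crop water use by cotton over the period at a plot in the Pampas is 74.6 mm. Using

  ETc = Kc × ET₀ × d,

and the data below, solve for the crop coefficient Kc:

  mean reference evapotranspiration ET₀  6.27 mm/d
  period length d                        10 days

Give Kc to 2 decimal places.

1.19

ETc = Kc × ET₀ × d  ⇒  Kc = ETc / (ET₀ × d)
Kc = 74.6 / (6.27 × 10) = 74.6 / 62.70 = 1.1898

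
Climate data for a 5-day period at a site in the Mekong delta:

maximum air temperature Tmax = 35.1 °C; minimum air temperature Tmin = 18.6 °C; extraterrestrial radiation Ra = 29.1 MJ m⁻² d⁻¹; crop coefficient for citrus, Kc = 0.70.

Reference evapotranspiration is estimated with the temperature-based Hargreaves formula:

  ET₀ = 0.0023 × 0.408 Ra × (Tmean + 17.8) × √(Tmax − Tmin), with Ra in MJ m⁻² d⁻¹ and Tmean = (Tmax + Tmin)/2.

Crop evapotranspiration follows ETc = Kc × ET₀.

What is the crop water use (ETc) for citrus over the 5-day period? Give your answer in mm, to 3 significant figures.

17.3 mm

Tmean = (35.1 + 18.6)/2 = 26.85 °C
0.408 Ra = 0.408 × 29.1 = 11.8728 mm/d equivalent
ET₀ = 0.0023 × 11.8728 × (26.85 + 17.8) × √16.5 = 0.0023 × 11.8728 × 44.65 × 4.0620 = 4.9527 mm/d
ETc = Kc × ET₀ = 0.70 × 4.9527 = 3.4669 mm/d
Over 5 days: 3.4669 × 5 = 17.335 mm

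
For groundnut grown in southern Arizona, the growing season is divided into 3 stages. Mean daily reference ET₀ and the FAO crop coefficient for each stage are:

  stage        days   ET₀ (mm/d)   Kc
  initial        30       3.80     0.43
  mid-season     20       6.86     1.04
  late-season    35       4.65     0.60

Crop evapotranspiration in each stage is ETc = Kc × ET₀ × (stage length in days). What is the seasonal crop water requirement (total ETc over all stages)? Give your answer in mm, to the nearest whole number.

initial: 0.43 × 3.80 × 30 = 49.02 mm
mid-season: 1.04 × 6.86 × 20 = 142.69 mm
late-season: 0.60 × 4.65 × 35 = 97.65 mm
Seasonal total = 289.36 mm

289 mm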